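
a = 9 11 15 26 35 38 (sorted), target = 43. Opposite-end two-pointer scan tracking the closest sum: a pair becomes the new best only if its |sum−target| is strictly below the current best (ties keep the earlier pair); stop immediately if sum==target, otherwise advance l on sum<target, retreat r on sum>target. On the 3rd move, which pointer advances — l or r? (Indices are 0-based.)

[0,5] 9+38=47 d=4 * → r--
[0,4] 9+35=44 d=1 * → r--
[0,3] 9+26=35 d=8 → l++

l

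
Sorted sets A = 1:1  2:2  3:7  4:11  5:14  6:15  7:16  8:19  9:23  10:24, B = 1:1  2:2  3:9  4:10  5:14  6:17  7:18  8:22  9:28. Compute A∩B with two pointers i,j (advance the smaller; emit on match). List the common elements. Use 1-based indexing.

[i=1,j=1] 1==1 emit → i++,j++
[i=2,j=2] 2==2 emit → i++,j++
[i=3,j=3] 7<9 → i++
[i=4,j=3] 11>9 → j++
[i=4,j=4] 11>10 → j++
[i=4,j=5] 11<14 → i++
[i=5,j=5] 14==14 emit → i++,j++
[i=6,j=6] 15<17 → i++
[i=7,j=6] 16<17 → i++
[i=8,j=6] 19>17 → j++
[i=8,j=7] 19>18 → j++
[i=8,j=8] 19<22 → i++
[i=9,j=8] 23>22 → j++
[i=9,j=9] 23<28 → i++
[i=10,j=9] 24<28 → i++

intersection = [1, 2, 14]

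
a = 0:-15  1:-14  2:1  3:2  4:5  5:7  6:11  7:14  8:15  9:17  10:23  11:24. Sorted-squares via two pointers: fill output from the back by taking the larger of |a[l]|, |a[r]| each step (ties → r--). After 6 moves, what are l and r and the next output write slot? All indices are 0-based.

l=1, r=6, next write slot=5

[0,11] |-15|<=|24| out[11]=576 → r--
[0,10] |-15|<=|23| out[10]=529 → r--
[0,9] |-15|<=|17| out[9]=289 → r--
[0,8] |-15|<=|15| out[8]=225 → r--
[0,7] |-15|>|14| out[7]=225 → l++
[1,7] |-14|<=|14| out[6]=196 → r--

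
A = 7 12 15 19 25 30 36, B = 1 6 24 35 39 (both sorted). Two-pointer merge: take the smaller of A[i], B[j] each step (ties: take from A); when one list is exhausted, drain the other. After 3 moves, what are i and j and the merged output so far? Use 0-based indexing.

i=0 j=0: A[i]=7>B[j]=1 take 1, j++
i=0 j=1: A[i]=7>B[j]=6 take 6, j++
i=0 j=2: A[i]=7<=B[j]=24 take 7, i++

i=1, j=2, merged so far=[1, 6, 7]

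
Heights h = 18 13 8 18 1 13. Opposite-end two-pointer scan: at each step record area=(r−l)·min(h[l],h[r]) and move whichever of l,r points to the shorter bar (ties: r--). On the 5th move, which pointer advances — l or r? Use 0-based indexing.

l=0 r=5: min(18,13)*5=65 best=65 *, r--
l=0 r=4: min(18,1)*4=4 best=65, r--
l=0 r=3: min(18,18)*3=54 best=65, r--
l=0 r=2: min(18,8)*2=16 best=65, r--
l=0 r=1: min(18,13)*1=13 best=65, r--

r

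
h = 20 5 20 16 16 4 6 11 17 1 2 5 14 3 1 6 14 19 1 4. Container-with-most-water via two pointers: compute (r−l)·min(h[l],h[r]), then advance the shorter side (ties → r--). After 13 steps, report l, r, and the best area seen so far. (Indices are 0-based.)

l=0, r=6, best area=323

l=0 r=19: min(20,4)*19=76 best=76 *, r--
l=0 r=18: min(20,1)*18=18 best=76, r--
l=0 r=17: min(20,19)*17=323 best=323 *, r--
l=0 r=16: min(20,14)*16=224 best=323, r--
l=0 r=15: min(20,6)*15=90 best=323, r--
l=0 r=14: min(20,1)*14=14 best=323, r--
l=0 r=13: min(20,3)*13=39 best=323, r--
l=0 r=12: min(20,14)*12=168 best=323, r--
l=0 r=11: min(20,5)*11=55 best=323, r--
l=0 r=10: min(20,2)*10=20 best=323, r--
l=0 r=9: min(20,1)*9=9 best=323, r--
l=0 r=8: min(20,17)*8=136 best=323, r--
l=0 r=7: min(20,11)*7=77 best=323, r--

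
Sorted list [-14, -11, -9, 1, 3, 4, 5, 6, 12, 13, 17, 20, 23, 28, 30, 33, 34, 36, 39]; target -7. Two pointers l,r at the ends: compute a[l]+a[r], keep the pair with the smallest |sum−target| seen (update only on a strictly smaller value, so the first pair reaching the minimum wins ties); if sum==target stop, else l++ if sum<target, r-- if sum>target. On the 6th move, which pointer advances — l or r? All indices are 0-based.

r

[0,18] -14+39=25 d=32 * → r--
[0,17] -14+36=22 d=29 * → r--
[0,16] -14+34=20 d=27 * → r--
[0,15] -14+33=19 d=26 * → r--
[0,14] -14+30=16 d=23 * → r--
[0,13] -14+28=14 d=21 * → r--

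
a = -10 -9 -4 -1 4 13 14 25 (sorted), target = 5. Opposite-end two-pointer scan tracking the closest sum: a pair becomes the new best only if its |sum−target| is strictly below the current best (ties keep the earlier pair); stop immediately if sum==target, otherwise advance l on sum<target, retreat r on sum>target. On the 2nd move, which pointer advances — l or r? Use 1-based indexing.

l

[1,8] -10+25=15 d=10 * → r--
[1,7] -10+14=4 d=1 * → l++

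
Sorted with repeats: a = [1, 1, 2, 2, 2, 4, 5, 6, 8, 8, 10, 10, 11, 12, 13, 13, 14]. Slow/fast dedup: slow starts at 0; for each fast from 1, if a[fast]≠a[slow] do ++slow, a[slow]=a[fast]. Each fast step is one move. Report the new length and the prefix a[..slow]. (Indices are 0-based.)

length 11; prefix = [1, 2, 4, 5, 6, 8, 10, 11, 12, 13, 14]

(s=0,f=1) a[fast]=1=a[slow] dup → fast++
(s=0,f=2) a[fast]=2≠a[slow]=1 write a[1]=2 → slow++,fast++
(s=1,f=3) a[fast]=2=a[slow] dup → fast++
(s=1,f=4) a[fast]=2=a[slow] dup → fast++
(s=1,f=5) a[fast]=4≠a[slow]=2 write a[2]=4 → slow++,fast++
(s=2,f=6) a[fast]=5≠a[slow]=4 write a[3]=5 → slow++,fast++
(s=3,f=7) a[fast]=6≠a[slow]=5 write a[4]=6 → slow++,fast++
(s=4,f=8) a[fast]=8≠a[slow]=6 write a[5]=8 → slow++,fast++
(s=5,f=9) a[fast]=8=a[slow] dup → fast++
(s=5,f=10) a[fast]=10≠a[slow]=8 write a[6]=10 → slow++,fast++
(s=6,f=11) a[fast]=10=a[slow] dup → fast++
(s=6,f=12) a[fast]=11≠a[slow]=10 write a[7]=11 → slow++,fast++
(s=7,f=13) a[fast]=12≠a[slow]=11 write a[8]=12 → slow++,fast++
(s=8,f=14) a[fast]=13≠a[slow]=12 write a[9]=13 → slow++,fast++
(s=9,f=15) a[fast]=13=a[slow] dup → fast++
(s=9,f=16) a[fast]=14≠a[slow]=13 write a[10]=14 → slow++,fast++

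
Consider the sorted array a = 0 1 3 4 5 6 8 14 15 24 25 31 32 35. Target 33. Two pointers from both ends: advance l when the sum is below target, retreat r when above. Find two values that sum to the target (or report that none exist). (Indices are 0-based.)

[0,13] 0+35=35 >33 → r--
[0,12] 0+32=32 <33 → l++
[1,12] 1+32=33 → found

(1, 32)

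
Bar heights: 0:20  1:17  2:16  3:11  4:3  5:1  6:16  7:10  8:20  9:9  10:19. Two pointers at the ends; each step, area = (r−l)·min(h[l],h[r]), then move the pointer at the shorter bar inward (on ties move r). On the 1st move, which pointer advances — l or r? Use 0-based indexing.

r

l=0 r=10: min(20,19)*10=190 best=190 *, r--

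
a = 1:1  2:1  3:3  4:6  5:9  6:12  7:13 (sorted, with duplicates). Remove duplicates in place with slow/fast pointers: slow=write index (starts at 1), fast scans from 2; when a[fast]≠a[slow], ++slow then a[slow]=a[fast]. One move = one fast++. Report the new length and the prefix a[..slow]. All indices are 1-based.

(s=1,f=2) a[fast]=1=a[slow] dup → fast++
(s=1,f=3) a[fast]=3≠a[slow]=1 write a[2]=3 → slow++,fast++
(s=2,f=4) a[fast]=6≠a[slow]=3 write a[3]=6 → slow++,fast++
(s=3,f=5) a[fast]=9≠a[slow]=6 write a[4]=9 → slow++,fast++
(s=4,f=6) a[fast]=12≠a[slow]=9 write a[5]=12 → slow++,fast++
(s=5,f=7) a[fast]=13≠a[slow]=12 write a[6]=13 → slow++,fast++

length 6; prefix = [1, 3, 6, 9, 12, 13]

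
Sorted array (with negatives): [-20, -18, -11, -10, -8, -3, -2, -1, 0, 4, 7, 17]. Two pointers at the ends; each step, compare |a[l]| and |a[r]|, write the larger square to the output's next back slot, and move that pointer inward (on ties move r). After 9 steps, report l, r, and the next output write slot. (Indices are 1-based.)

l=7, r=9, next write slot=3

[1,12] |-20|>|17| out[12]=400 → l++
[2,12] |-18|>|17| out[11]=324 → l++
[3,12] |-11|<=|17| out[10]=289 → r--
[3,11] |-11|>|7| out[9]=121 → l++
[4,11] |-10|>|7| out[8]=100 → l++
[5,11] |-8|>|7| out[7]=64 → l++
[6,11] |-3|<=|7| out[6]=49 → r--
[6,10] |-3|<=|4| out[5]=16 → r--
[6,9] |-3|>|0| out[4]=9 → l++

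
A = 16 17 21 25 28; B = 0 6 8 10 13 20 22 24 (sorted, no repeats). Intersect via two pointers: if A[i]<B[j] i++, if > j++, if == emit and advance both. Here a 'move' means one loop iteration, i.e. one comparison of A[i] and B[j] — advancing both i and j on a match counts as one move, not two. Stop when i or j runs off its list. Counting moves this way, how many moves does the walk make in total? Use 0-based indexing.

11 moves

[i=0,j=0] 16>0 → j++
[i=0,j=1] 16>6 → j++
[i=0,j=2] 16>8 → j++
[i=0,j=3] 16>10 → j++
[i=0,j=4] 16>13 → j++
[i=0,j=5] 16<20 → i++
[i=1,j=5] 17<20 → i++
[i=2,j=5] 21>20 → j++
[i=2,j=6] 21<22 → i++
[i=3,j=6] 25>22 → j++
[i=3,j=7] 25>24 → j++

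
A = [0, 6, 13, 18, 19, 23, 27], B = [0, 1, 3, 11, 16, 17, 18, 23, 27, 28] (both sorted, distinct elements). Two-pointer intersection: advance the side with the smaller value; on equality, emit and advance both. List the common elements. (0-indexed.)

intersection = [0, 18, 23, 27]

i=0 j=0: 0==0 emit, i++,j++
i=1 j=1: 6>1, j++
i=1 j=2: 6>3, j++
i=1 j=3: 6<11, i++
i=2 j=3: 13>11, j++
i=2 j=4: 13<16, i++
i=3 j=4: 18>16, j++
i=3 j=5: 18>17, j++
i=3 j=6: 18==18 emit, i++,j++
i=4 j=7: 19<23, i++
i=5 j=7: 23==23 emit, i++,j++
i=6 j=8: 27==27 emit, i++,j++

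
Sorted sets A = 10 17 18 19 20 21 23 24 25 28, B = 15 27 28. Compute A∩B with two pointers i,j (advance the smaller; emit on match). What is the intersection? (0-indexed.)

intersection = [28]

[i=0,j=0] 10<15 → i++
[i=1,j=0] 17>15 → j++
[i=1,j=1] 17<27 → i++
[i=2,j=1] 18<27 → i++
[i=3,j=1] 19<27 → i++
[i=4,j=1] 20<27 → i++
[i=5,j=1] 21<27 → i++
[i=6,j=1] 23<27 → i++
[i=7,j=1] 24<27 → i++
[i=8,j=1] 25<27 → i++
[i=9,j=1] 28>27 → j++
[i=9,j=2] 28==28 emit → i++,j++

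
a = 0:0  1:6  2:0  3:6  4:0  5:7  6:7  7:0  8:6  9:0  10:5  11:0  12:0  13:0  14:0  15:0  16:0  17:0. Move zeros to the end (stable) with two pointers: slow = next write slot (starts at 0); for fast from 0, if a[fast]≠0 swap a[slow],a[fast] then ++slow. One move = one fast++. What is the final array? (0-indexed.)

[6, 6, 7, 7, 6, 5, 0, 0, 0, 0, 0, 0, 0, 0, 0, 0, 0, 0]

(s=0,f=0) a[fast]=0 → fast++
(s=0,f=1) a[fast]=6≠0 swap→a[0]=6 → slow++,fast++
(s=1,f=2) a[fast]=0 → fast++
(s=1,f=3) a[fast]=6≠0 swap→a[1]=6 → slow++,fast++
(s=2,f=4) a[fast]=0 → fast++
(s=2,f=5) a[fast]=7≠0 swap→a[2]=7 → slow++,fast++
(s=3,f=6) a[fast]=7≠0 swap→a[3]=7 → slow++,fast++
(s=4,f=7) a[fast]=0 → fast++
(s=4,f=8) a[fast]=6≠0 swap→a[4]=6 → slow++,fast++
(s=5,f=9) a[fast]=0 → fast++
(s=5,f=10) a[fast]=5≠0 swap→a[5]=5 → slow++,fast++
(s=6,f=11) a[fast]=0 → fast++
(s=6,f=12) a[fast]=0 → fast++
(s=6,f=13) a[fast]=0 → fast++
(s=6,f=14) a[fast]=0 → fast++
(s=6,f=15) a[fast]=0 → fast++
(s=6,f=16) a[fast]=0 → fast++
(s=6,f=17) a[fast]=0 → fast++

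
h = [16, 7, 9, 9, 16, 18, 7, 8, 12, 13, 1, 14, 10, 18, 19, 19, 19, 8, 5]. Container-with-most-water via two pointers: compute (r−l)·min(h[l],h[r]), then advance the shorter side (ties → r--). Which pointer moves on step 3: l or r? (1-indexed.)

l

[1,19] min(16,5)*18=90 best=90 * → r--
[1,18] min(16,8)*17=136 best=136 * → r--
[1,17] min(16,19)*16=256 best=256 * → l++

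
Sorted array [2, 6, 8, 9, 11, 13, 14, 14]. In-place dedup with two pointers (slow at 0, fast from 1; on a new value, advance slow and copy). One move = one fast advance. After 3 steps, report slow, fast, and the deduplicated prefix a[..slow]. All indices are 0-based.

(s=0,f=1) a[fast]=6≠a[slow]=2 write a[1]=6 → slow++,fast++
(s=1,f=2) a[fast]=8≠a[slow]=6 write a[2]=8 → slow++,fast++
(s=2,f=3) a[fast]=9≠a[slow]=8 write a[3]=9 → slow++,fast++

slow=3, fast=4, prefix=[2, 6, 8, 9]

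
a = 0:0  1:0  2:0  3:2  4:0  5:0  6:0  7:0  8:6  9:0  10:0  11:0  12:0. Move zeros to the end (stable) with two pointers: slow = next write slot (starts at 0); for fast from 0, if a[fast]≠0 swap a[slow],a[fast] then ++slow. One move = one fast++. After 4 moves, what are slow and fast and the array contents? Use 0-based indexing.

slow=1, fast=4, a=[2, 0, 0, 0, 0, 0, 0, 0, 6, 0, 0, 0, 0]

slow=0 fast=0: a[fast]=0, fast++
slow=0 fast=1: a[fast]=0, fast++
slow=0 fast=2: a[fast]=0, fast++
slow=0 fast=3: a[fast]=2≠0 swap→a[0]=2, slow++,fast++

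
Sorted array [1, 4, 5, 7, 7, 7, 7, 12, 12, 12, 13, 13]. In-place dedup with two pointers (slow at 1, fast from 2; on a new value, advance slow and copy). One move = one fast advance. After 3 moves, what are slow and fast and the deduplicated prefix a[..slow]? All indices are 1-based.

(s=1,f=2) a[fast]=4≠a[slow]=1 write a[2]=4 → slow++,fast++
(s=2,f=3) a[fast]=5≠a[slow]=4 write a[3]=5 → slow++,fast++
(s=3,f=4) a[fast]=7≠a[slow]=5 write a[4]=7 → slow++,fast++

slow=4, fast=5, prefix=[1, 4, 5, 7]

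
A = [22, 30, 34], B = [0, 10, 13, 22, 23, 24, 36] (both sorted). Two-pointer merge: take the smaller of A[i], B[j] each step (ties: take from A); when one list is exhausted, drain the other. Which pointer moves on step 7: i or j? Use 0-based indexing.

[i=0,j=0] A[i]=22>B[j]=0 take 0 → j++
[i=0,j=1] A[i]=22>B[j]=10 take 10 → j++
[i=0,j=2] A[i]=22>B[j]=13 take 13 → j++
[i=0,j=3] A[i]=22<=B[j]=22 take 22 → i++
[i=1,j=3] A[i]=30>B[j]=22 take 22 → j++
[i=1,j=4] A[i]=30>B[j]=23 take 23 → j++
[i=1,j=5] A[i]=30>B[j]=24 take 24 → j++

j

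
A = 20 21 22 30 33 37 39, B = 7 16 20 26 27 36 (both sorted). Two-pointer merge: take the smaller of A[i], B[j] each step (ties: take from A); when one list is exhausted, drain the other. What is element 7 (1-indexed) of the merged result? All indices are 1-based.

[i=1,j=1] A[i]=20>B[j]=7 take 7 → j++
[i=1,j=2] A[i]=20>B[j]=16 take 16 → j++
[i=1,j=3] A[i]=20<=B[j]=20 take 20 → i++
[i=2,j=3] A[i]=21>B[j]=20 take 20 → j++
[i=2,j=4] A[i]=21<=B[j]=26 take 21 → i++
[i=3,j=4] A[i]=22<=B[j]=26 take 22 → i++
[i=4,j=4] A[i]=30>B[j]=26 take 26 → j++
[i=4,j=5] A[i]=30>B[j]=27 take 27 → j++
[i=4,j=6] A[i]=30<=B[j]=36 take 30 → i++
[i=5,j=6] A[i]=33<=B[j]=36 take 33 → i++
[i=6,j=6] A[i]=37>B[j]=36 take 36 → j++
[i=6,j=7] B done, take A[i]=37 → i++
[i=7,j=7] B done, take A[i]=39 → i++

merged[7] = 26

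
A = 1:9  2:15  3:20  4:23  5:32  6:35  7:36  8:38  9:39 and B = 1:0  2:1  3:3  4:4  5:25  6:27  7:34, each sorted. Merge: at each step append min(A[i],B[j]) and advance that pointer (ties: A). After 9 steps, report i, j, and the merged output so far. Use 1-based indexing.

i=5, j=6, merged so far=[0, 1, 3, 4, 9, 15, 20, 23, 25]

[i=1,j=1] A[i]=9>B[j]=0 take 0 → j++
[i=1,j=2] A[i]=9>B[j]=1 take 1 → j++
[i=1,j=3] A[i]=9>B[j]=3 take 3 → j++
[i=1,j=4] A[i]=9>B[j]=4 take 4 → j++
[i=1,j=5] A[i]=9<=B[j]=25 take 9 → i++
[i=2,j=5] A[i]=15<=B[j]=25 take 15 → i++
[i=3,j=5] A[i]=20<=B[j]=25 take 20 → i++
[i=4,j=5] A[i]=23<=B[j]=25 take 23 → i++
[i=5,j=5] A[i]=32>B[j]=25 take 25 → j++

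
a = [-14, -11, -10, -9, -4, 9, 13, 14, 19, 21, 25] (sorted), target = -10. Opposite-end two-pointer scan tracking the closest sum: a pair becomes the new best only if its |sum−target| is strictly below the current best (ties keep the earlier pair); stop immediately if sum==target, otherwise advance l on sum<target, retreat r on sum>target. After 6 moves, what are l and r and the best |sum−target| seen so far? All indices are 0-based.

l=0, r=4, best |Δ|=5

l=0 r=10: -14+25=11 d=21 *, r--
l=0 r=9: -14+21=7 d=17 *, r--
l=0 r=8: -14+19=5 d=15 *, r--
l=0 r=7: -14+14=0 d=10 *, r--
l=0 r=6: -14+13=-1 d=9 *, r--
l=0 r=5: -14+9=-5 d=5 *, r--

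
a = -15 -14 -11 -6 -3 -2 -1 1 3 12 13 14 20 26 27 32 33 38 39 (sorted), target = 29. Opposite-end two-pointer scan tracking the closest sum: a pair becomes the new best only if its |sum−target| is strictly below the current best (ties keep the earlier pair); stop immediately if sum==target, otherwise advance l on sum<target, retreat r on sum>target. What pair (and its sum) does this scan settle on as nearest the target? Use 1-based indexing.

pair (-3, 32) with sum 29 (|Δ|=0)

[1,19] -15+39=24 d=5 * → l++
[2,19] -14+39=25 d=4 * → l++
[3,19] -11+39=28 d=1 * → l++
[4,19] -6+39=33 d=4 → r--
[4,18] -6+38=32 d=3 → r--
[4,17] -6+33=27 d=2 → l++
[5,17] -3+33=30 d=1 → r--
[5,16] -3+32=29 d=0 * → stop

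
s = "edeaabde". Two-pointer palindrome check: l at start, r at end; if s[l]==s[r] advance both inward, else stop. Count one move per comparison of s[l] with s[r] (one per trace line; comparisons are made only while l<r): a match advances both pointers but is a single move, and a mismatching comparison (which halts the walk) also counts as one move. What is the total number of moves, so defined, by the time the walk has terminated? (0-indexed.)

l=0 r=7: 'e'=='e', l++,r--
l=1 r=6: 'd'=='d', l++,r--
l=2 r=5: 'e'!='b', stop

3 moves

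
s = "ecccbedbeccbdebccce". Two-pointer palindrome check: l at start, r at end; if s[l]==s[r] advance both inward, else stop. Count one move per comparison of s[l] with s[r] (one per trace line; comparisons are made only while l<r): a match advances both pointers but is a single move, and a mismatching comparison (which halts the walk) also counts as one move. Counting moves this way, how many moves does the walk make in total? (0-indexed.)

9 moves

[0,18] 'e'=='e' → l++,r--
[1,17] 'c'=='c' → l++,r--
[2,16] 'c'=='c' → l++,r--
[3,15] 'c'=='c' → l++,r--
[4,14] 'b'=='b' → l++,r--
[5,13] 'e'=='e' → l++,r--
[6,12] 'd'=='d' → l++,r--
[7,11] 'b'=='b' → l++,r--
[8,10] 'e'!='c' → stop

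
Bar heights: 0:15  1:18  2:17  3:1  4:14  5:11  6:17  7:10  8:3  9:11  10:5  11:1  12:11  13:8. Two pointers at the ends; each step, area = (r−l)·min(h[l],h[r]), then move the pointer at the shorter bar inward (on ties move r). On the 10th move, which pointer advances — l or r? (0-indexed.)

[0,13] min(15,8)*13=104 best=104 * → r--
[0,12] min(15,11)*12=132 best=132 * → r--
[0,11] min(15,1)*11=11 best=132 → r--
[0,10] min(15,5)*10=50 best=132 → r--
[0,9] min(15,11)*9=99 best=132 → r--
[0,8] min(15,3)*8=24 best=132 → r--
[0,7] min(15,10)*7=70 best=132 → r--
[0,6] min(15,17)*6=90 best=132 → l++
[1,6] min(18,17)*5=85 best=132 → r--
[1,5] min(18,11)*4=44 best=132 → r--

r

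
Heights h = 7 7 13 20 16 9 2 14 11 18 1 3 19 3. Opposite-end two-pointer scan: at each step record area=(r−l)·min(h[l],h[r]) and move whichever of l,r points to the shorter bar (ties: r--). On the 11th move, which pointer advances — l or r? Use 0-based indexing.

[0,13] min(7,3)*13=39 best=39 * → r--
[0,12] min(7,19)*12=84 best=84 * → l++
[1,12] min(7,19)*11=77 best=84 → l++
[2,12] min(13,19)*10=130 best=130 * → l++
[3,12] min(20,19)*9=171 best=171 * → r--
[3,11] min(20,3)*8=24 best=171 → r--
[3,10] min(20,1)*7=7 best=171 → r--
[3,9] min(20,18)*6=108 best=171 → r--
[3,8] min(20,11)*5=55 best=171 → r--
[3,7] min(20,14)*4=56 best=171 → r--
[3,6] min(20,2)*3=6 best=171 → r--

r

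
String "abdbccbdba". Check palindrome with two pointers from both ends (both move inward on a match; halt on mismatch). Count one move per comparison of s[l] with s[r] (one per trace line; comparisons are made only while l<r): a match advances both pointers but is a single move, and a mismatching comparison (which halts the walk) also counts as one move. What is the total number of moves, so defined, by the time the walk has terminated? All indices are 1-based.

5 moves

[1,10] 'a'=='a' → l++,r--
[2,9] 'b'=='b' → l++,r--
[3,8] 'd'=='d' → l++,r--
[4,7] 'b'=='b' → l++,r--
[5,6] 'c'=='c' → l++,r--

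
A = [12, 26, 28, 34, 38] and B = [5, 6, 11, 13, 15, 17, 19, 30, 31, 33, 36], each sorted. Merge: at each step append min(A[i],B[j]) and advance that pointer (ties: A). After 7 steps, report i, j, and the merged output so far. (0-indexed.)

i=0 j=0: A[i]=12>B[j]=5 take 5, j++
i=0 j=1: A[i]=12>B[j]=6 take 6, j++
i=0 j=2: A[i]=12>B[j]=11 take 11, j++
i=0 j=3: A[i]=12<=B[j]=13 take 12, i++
i=1 j=3: A[i]=26>B[j]=13 take 13, j++
i=1 j=4: A[i]=26>B[j]=15 take 15, j++
i=1 j=5: A[i]=26>B[j]=17 take 17, j++

i=1, j=6, merged so far=[5, 6, 11, 12, 13, 15, 17]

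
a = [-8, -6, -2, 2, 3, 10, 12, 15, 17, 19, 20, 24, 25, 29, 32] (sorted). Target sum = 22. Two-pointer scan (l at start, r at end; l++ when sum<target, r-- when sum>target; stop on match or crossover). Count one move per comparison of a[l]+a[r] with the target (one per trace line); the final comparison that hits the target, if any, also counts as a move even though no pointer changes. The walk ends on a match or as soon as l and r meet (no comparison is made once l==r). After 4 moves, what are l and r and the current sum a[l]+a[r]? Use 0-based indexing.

[0,14] -8+32=24 >22 → r--
[0,13] -8+29=21 <22 → l++
[1,13] -6+29=23 >22 → r--
[1,12] -6+25=19 <22 → l++

l=2, r=12, sum=23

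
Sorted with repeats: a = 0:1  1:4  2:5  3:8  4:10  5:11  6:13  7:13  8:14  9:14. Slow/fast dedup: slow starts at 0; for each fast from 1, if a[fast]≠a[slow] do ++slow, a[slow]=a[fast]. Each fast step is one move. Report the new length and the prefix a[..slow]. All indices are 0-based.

(s=0,f=1) a[fast]=4≠a[slow]=1 write a[1]=4 → slow++,fast++
(s=1,f=2) a[fast]=5≠a[slow]=4 write a[2]=5 → slow++,fast++
(s=2,f=3) a[fast]=8≠a[slow]=5 write a[3]=8 → slow++,fast++
(s=3,f=4) a[fast]=10≠a[slow]=8 write a[4]=10 → slow++,fast++
(s=4,f=5) a[fast]=11≠a[slow]=10 write a[5]=11 → slow++,fast++
(s=5,f=6) a[fast]=13≠a[slow]=11 write a[6]=13 → slow++,fast++
(s=6,f=7) a[fast]=13=a[slow] dup → fast++
(s=6,f=8) a[fast]=14≠a[slow]=13 write a[7]=14 → slow++,fast++
(s=7,f=9) a[fast]=14=a[slow] dup → fast++

length 8; prefix = [1, 4, 5, 8, 10, 11, 13, 14]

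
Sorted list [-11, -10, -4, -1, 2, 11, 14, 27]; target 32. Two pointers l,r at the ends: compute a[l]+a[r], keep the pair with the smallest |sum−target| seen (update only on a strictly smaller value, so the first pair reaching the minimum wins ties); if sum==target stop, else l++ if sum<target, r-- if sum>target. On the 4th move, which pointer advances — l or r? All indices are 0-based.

l

l=0 r=7: -11+27=16 d=16 *, l++
l=1 r=7: -10+27=17 d=15 *, l++
l=2 r=7: -4+27=23 d=9 *, l++
l=3 r=7: -1+27=26 d=6 *, l++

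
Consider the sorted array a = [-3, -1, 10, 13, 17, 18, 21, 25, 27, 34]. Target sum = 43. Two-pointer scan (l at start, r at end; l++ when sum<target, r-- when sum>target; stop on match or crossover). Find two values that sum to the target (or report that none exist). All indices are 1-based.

[1,10] -3+34=31 <43 → l++
[2,10] -1+34=33 <43 → l++
[3,10] 10+34=44 >43 → r--
[3,9] 10+27=37 <43 → l++
[4,9] 13+27=40 <43 → l++
[5,9] 17+27=44 >43 → r--
[5,8] 17+25=42 <43 → l++
[6,8] 18+25=43 → found

(18, 25)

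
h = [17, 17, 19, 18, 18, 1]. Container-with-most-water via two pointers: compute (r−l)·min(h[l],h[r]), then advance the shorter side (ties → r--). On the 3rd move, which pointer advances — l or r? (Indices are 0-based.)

l=0 r=5: min(17,1)*5=5 best=5 *, r--
l=0 r=4: min(17,18)*4=68 best=68 *, l++
l=1 r=4: min(17,18)*3=51 best=68, l++

l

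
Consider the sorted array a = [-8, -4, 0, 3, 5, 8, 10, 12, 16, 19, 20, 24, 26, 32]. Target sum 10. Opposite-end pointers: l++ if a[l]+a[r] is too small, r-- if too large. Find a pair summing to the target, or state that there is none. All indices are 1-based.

(0, 10)

l=1 r=14: -8+32=24 >10, r--
l=1 r=13: -8+26=18 >10, r--
l=1 r=12: -8+24=16 >10, r--
l=1 r=11: -8+20=12 >10, r--
l=1 r=10: -8+19=11 >10, r--
l=1 r=9: -8+16=8 <10, l++
l=2 r=9: -4+16=12 >10, r--
l=2 r=8: -4+12=8 <10, l++
l=3 r=8: 0+12=12 >10, r--
l=3 r=7: 0+10=10, found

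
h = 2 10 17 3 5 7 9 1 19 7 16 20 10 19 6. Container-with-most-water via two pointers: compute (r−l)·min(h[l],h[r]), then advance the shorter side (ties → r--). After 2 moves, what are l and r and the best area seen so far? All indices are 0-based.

l=0 r=14: min(2,6)*14=28 best=28 *, l++
l=1 r=14: min(10,6)*13=78 best=78 *, r--

l=1, r=13, best area=78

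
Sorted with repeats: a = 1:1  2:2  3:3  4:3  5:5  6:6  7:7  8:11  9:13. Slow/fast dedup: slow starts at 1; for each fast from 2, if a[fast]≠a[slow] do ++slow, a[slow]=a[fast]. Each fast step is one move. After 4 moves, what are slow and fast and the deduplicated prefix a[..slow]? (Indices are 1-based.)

(s=1,f=2) a[fast]=2≠a[slow]=1 write a[2]=2 → slow++,fast++
(s=2,f=3) a[fast]=3≠a[slow]=2 write a[3]=3 → slow++,fast++
(s=3,f=4) a[fast]=3=a[slow] dup → fast++
(s=3,f=5) a[fast]=5≠a[slow]=3 write a[4]=5 → slow++,fast++

slow=4, fast=6, prefix=[1, 2, 3, 5]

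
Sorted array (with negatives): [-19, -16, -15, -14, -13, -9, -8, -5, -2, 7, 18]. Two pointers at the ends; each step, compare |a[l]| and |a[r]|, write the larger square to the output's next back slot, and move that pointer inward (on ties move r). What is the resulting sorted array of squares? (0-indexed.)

[4, 25, 49, 64, 81, 169, 196, 225, 256, 324, 361]

l=0 r=10: |-19|>|18| out[10]=361, l++
l=1 r=10: |-16|<=|18| out[9]=324, r--
l=1 r=9: |-16|>|7| out[8]=256, l++
l=2 r=9: |-15|>|7| out[7]=225, l++
l=3 r=9: |-14|>|7| out[6]=196, l++
l=4 r=9: |-13|>|7| out[5]=169, l++
l=5 r=9: |-9|>|7| out[4]=81, l++
l=6 r=9: |-8|>|7| out[3]=64, l++
l=7 r=9: |-5|<=|7| out[2]=49, r--
l=7 r=8: |-5|>|-2| out[1]=25, l++
l=8 r=8: |-2|<=|-2| out[0]=4, r--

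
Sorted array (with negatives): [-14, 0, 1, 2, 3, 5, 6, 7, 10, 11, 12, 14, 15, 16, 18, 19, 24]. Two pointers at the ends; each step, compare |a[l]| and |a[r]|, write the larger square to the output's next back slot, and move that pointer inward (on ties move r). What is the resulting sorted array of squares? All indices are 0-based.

[0, 1, 4, 9, 25, 36, 49, 100, 121, 144, 196, 196, 225, 256, 324, 361, 576]

l=0 r=16: |-14|<=|24| out[16]=576, r--
l=0 r=15: |-14|<=|19| out[15]=361, r--
l=0 r=14: |-14|<=|18| out[14]=324, r--
l=0 r=13: |-14|<=|16| out[13]=256, r--
l=0 r=12: |-14|<=|15| out[12]=225, r--
l=0 r=11: |-14|<=|14| out[11]=196, r--
l=0 r=10: |-14|>|12| out[10]=196, l++
l=1 r=10: |0|<=|12| out[9]=144, r--
l=1 r=9: |0|<=|11| out[8]=121, r--
l=1 r=8: |0|<=|10| out[7]=100, r--
l=1 r=7: |0|<=|7| out[6]=49, r--
l=1 r=6: |0|<=|6| out[5]=36, r--
l=1 r=5: |0|<=|5| out[4]=25, r--
l=1 r=4: |0|<=|3| out[3]=9, r--
l=1 r=3: |0|<=|2| out[2]=4, r--
l=1 r=2: |0|<=|1| out[1]=1, r--
l=1 r=1: |0|<=|0| out[0]=0, r--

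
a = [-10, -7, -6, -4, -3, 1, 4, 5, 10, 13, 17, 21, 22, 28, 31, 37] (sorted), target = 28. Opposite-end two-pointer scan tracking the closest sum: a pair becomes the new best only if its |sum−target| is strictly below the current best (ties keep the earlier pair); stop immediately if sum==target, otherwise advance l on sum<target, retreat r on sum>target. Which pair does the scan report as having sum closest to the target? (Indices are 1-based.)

[1,16] -10+37=27 d=1 * → l++
[2,16] -7+37=30 d=2 → r--
[2,15] -7+31=24 d=4 → l++
[3,15] -6+31=25 d=3 → l++
[4,15] -4+31=27 d=1 → l++
[5,15] -3+31=28 d=0 * → stop

pair (-3, 31) with sum 28 (|Δ|=0)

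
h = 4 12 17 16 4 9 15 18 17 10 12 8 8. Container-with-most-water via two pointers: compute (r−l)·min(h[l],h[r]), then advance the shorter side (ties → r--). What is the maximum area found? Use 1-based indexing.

[1,13] min(4,8)*12=48 best=48 * → l++
[2,13] min(12,8)*11=88 best=88 * → r--
[2,12] min(12,8)*10=80 best=88 → r--
[2,11] min(12,12)*9=108 best=108 * → r--
[2,10] min(12,10)*8=80 best=108 → r--
[2,9] min(12,17)*7=84 best=108 → l++
[3,9] min(17,17)*6=102 best=108 → r--
[3,8] min(17,18)*5=85 best=108 → l++
[4,8] min(16,18)*4=64 best=108 → l++
[5,8] min(4,18)*3=12 best=108 → l++
[6,8] min(9,18)*2=18 best=108 → l++
[7,8] min(15,18)*1=15 best=108 → l++

max area = 108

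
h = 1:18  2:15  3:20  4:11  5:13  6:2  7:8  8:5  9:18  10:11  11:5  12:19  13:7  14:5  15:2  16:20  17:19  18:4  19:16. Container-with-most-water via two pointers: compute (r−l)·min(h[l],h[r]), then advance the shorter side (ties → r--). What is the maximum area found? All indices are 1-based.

max area = 288

l=1 r=19: min(18,16)*18=288 best=288 *, r--
l=1 r=18: min(18,4)*17=68 best=288, r--
l=1 r=17: min(18,19)*16=288 best=288, l++
l=2 r=17: min(15,19)*15=225 best=288, l++
l=3 r=17: min(20,19)*14=266 best=288, r--
l=3 r=16: min(20,20)*13=260 best=288, r--
l=3 r=15: min(20,2)*12=24 best=288, r--
l=3 r=14: min(20,5)*11=55 best=288, r--
l=3 r=13: min(20,7)*10=70 best=288, r--
l=3 r=12: min(20,19)*9=171 best=288, r--
l=3 r=11: min(20,5)*8=40 best=288, r--
l=3 r=10: min(20,11)*7=77 best=288, r--
l=3 r=9: min(20,18)*6=108 best=288, r--
l=3 r=8: min(20,5)*5=25 best=288, r--
l=3 r=7: min(20,8)*4=32 best=288, r--
l=3 r=6: min(20,2)*3=6 best=288, r--
l=3 r=5: min(20,13)*2=26 best=288, r--
l=3 r=4: min(20,11)*1=11 best=288, r--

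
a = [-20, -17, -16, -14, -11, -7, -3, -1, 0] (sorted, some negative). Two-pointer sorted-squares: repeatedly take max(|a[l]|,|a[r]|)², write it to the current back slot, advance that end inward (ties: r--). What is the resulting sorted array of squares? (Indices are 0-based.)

[0,8] |-20|>|0| out[8]=400 → l++
[1,8] |-17|>|0| out[7]=289 → l++
[2,8] |-16|>|0| out[6]=256 → l++
[3,8] |-14|>|0| out[5]=196 → l++
[4,8] |-11|>|0| out[4]=121 → l++
[5,8] |-7|>|0| out[3]=49 → l++
[6,8] |-3|>|0| out[2]=9 → l++
[7,8] |-1|>|0| out[1]=1 → l++
[8,8] |0|<=|0| out[0]=0 → r--

[0, 1, 9, 49, 121, 196, 256, 289, 400]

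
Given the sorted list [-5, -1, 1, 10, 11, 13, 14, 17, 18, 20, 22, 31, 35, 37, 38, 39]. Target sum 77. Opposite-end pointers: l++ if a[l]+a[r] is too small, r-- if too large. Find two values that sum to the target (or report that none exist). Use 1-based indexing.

(38, 39)

l=1 r=16: -5+39=34 <77, l++
l=2 r=16: -1+39=38 <77, l++
l=3 r=16: 1+39=40 <77, l++
l=4 r=16: 10+39=49 <77, l++
l=5 r=16: 11+39=50 <77, l++
l=6 r=16: 13+39=52 <77, l++
l=7 r=16: 14+39=53 <77, l++
l=8 r=16: 17+39=56 <77, l++
l=9 r=16: 18+39=57 <77, l++
l=10 r=16: 20+39=59 <77, l++
l=11 r=16: 22+39=61 <77, l++
l=12 r=16: 31+39=70 <77, l++
l=13 r=16: 35+39=74 <77, l++
l=14 r=16: 37+39=76 <77, l++
l=15 r=16: 38+39=77, found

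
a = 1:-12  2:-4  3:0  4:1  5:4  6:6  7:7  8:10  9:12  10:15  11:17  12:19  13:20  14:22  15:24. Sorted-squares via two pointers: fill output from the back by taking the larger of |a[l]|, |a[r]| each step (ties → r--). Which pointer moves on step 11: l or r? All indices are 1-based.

l=1 r=15: |-12|<=|24| out[15]=576, r--
l=1 r=14: |-12|<=|22| out[14]=484, r--
l=1 r=13: |-12|<=|20| out[13]=400, r--
l=1 r=12: |-12|<=|19| out[12]=361, r--
l=1 r=11: |-12|<=|17| out[11]=289, r--
l=1 r=10: |-12|<=|15| out[10]=225, r--
l=1 r=9: |-12|<=|12| out[9]=144, r--
l=1 r=8: |-12|>|10| out[8]=144, l++
l=2 r=8: |-4|<=|10| out[7]=100, r--
l=2 r=7: |-4|<=|7| out[6]=49, r--
l=2 r=6: |-4|<=|6| out[5]=36, r--

r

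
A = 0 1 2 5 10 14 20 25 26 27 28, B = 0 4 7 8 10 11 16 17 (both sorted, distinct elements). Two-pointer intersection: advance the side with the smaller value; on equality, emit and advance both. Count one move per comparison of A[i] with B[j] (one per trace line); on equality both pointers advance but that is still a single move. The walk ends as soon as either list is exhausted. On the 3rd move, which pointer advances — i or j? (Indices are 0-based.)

i

i=0 j=0: 0==0 emit, i++,j++
i=1 j=1: 1<4, i++
i=2 j=1: 2<4, i++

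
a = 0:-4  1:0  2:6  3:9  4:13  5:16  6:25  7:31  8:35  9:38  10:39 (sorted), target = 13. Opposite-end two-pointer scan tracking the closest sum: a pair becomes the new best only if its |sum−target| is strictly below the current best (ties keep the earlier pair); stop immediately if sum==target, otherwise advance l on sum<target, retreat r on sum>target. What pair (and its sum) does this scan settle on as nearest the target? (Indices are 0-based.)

pair (0, 13) with sum 13 (|Δ|=0)

l=0 r=10: -4+39=35 d=22 *, r--
l=0 r=9: -4+38=34 d=21 *, r--
l=0 r=8: -4+35=31 d=18 *, r--
l=0 r=7: -4+31=27 d=14 *, r--
l=0 r=6: -4+25=21 d=8 *, r--
l=0 r=5: -4+16=12 d=1 *, l++
l=1 r=5: 0+16=16 d=3, r--
l=1 r=4: 0+13=13 d=0 *, stop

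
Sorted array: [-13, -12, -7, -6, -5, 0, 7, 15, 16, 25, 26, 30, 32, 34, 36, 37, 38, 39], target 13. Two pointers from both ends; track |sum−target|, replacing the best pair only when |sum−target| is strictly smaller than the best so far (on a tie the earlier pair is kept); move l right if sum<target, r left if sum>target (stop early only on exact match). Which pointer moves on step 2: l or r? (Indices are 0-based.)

r

l=0 r=17: -13+39=26 d=13 *, r--
l=0 r=16: -13+38=25 d=12 *, r--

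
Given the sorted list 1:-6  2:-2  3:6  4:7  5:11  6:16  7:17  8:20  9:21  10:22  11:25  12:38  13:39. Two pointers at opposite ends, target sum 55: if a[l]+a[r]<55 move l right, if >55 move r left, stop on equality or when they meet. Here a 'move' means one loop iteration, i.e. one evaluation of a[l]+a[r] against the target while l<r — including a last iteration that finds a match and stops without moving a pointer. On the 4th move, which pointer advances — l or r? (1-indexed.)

l

l=1 r=13: -6+39=33 <55, l++
l=2 r=13: -2+39=37 <55, l++
l=3 r=13: 6+39=45 <55, l++
l=4 r=13: 7+39=46 <55, l++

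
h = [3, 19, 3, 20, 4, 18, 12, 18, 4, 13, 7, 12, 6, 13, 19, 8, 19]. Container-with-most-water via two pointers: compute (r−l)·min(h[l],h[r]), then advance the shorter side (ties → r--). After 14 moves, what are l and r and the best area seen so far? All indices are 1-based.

l=2, r=4, best area=285

l=1 r=17: min(3,19)*16=48 best=48 *, l++
l=2 r=17: min(19,19)*15=285 best=285 *, r--
l=2 r=16: min(19,8)*14=112 best=285, r--
l=2 r=15: min(19,19)*13=247 best=285, r--
l=2 r=14: min(19,13)*12=156 best=285, r--
l=2 r=13: min(19,6)*11=66 best=285, r--
l=2 r=12: min(19,12)*10=120 best=285, r--
l=2 r=11: min(19,7)*9=63 best=285, r--
l=2 r=10: min(19,13)*8=104 best=285, r--
l=2 r=9: min(19,4)*7=28 best=285, r--
l=2 r=8: min(19,18)*6=108 best=285, r--
l=2 r=7: min(19,12)*5=60 best=285, r--
l=2 r=6: min(19,18)*4=72 best=285, r--
l=2 r=5: min(19,4)*3=12 best=285, r--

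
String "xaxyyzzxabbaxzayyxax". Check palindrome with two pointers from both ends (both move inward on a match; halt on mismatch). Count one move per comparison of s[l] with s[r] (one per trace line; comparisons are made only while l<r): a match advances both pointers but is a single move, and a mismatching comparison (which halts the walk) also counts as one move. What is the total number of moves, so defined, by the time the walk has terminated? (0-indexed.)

6 moves

l=0 r=19: 'x'=='x', l++,r--
l=1 r=18: 'a'=='a', l++,r--
l=2 r=17: 'x'=='x', l++,r--
l=3 r=16: 'y'=='y', l++,r--
l=4 r=15: 'y'=='y', l++,r--
l=5 r=14: 'z'!='a', stop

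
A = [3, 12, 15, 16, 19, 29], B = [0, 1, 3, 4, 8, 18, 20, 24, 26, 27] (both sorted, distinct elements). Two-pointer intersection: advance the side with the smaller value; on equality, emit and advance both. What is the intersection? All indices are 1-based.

i=1 j=1: 3>0, j++
i=1 j=2: 3>1, j++
i=1 j=3: 3==3 emit, i++,j++
i=2 j=4: 12>4, j++
i=2 j=5: 12>8, j++
i=2 j=6: 12<18, i++
i=3 j=6: 15<18, i++
i=4 j=6: 16<18, i++
i=5 j=6: 19>18, j++
i=5 j=7: 19<20, i++
i=6 j=7: 29>20, j++
i=6 j=8: 29>24, j++
i=6 j=9: 29>26, j++
i=6 j=10: 29>27, j++

intersection = [3]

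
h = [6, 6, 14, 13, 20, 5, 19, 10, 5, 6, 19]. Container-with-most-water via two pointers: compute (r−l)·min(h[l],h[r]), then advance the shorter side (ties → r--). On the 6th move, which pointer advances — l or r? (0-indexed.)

r

[0,10] min(6,19)*10=60 best=60 * → l++
[1,10] min(6,19)*9=54 best=60 → l++
[2,10] min(14,19)*8=112 best=112 * → l++
[3,10] min(13,19)*7=91 best=112 → l++
[4,10] min(20,19)*6=114 best=114 * → r--
[4,9] min(20,6)*5=30 best=114 → r--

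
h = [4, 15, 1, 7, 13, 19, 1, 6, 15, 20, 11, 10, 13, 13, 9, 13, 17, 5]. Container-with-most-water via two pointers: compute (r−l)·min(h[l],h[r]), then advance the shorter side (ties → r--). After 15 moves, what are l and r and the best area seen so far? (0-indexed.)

l=7, r=9, best area=225

l=0 r=17: min(4,5)*17=68 best=68 *, l++
l=1 r=17: min(15,5)*16=80 best=80 *, r--
l=1 r=16: min(15,17)*15=225 best=225 *, l++
l=2 r=16: min(1,17)*14=14 best=225, l++
l=3 r=16: min(7,17)*13=91 best=225, l++
l=4 r=16: min(13,17)*12=156 best=225, l++
l=5 r=16: min(19,17)*11=187 best=225, r--
l=5 r=15: min(19,13)*10=130 best=225, r--
l=5 r=14: min(19,9)*9=81 best=225, r--
l=5 r=13: min(19,13)*8=104 best=225, r--
l=5 r=12: min(19,13)*7=91 best=225, r--
l=5 r=11: min(19,10)*6=60 best=225, r--
l=5 r=10: min(19,11)*5=55 best=225, r--
l=5 r=9: min(19,20)*4=76 best=225, l++
l=6 r=9: min(1,20)*3=3 best=225, l++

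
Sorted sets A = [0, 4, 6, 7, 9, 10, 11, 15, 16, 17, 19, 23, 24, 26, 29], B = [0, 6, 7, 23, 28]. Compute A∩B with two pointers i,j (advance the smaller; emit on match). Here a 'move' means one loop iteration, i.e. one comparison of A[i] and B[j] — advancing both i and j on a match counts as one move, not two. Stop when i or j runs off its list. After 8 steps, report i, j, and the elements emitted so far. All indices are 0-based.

i=8, j=3, emitted=[0, 6, 7]

i=0 j=0: 0==0 emit, i++,j++
i=1 j=1: 4<6, i++
i=2 j=1: 6==6 emit, i++,j++
i=3 j=2: 7==7 emit, i++,j++
i=4 j=3: 9<23, i++
i=5 j=3: 10<23, i++
i=6 j=3: 11<23, i++
i=7 j=3: 15<23, i++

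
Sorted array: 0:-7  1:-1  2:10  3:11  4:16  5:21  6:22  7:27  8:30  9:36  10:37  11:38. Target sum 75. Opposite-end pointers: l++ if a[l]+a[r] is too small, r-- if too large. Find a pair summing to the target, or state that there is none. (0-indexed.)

l=0 r=11: -7+38=31 <75, l++
l=1 r=11: -1+38=37 <75, l++
l=2 r=11: 10+38=48 <75, l++
l=3 r=11: 11+38=49 <75, l++
l=4 r=11: 16+38=54 <75, l++
l=5 r=11: 21+38=59 <75, l++
l=6 r=11: 22+38=60 <75, l++
l=7 r=11: 27+38=65 <75, l++
l=8 r=11: 30+38=68 <75, l++
l=9 r=11: 36+38=74 <75, l++
l=10 r=11: 37+38=75, found

(37, 38)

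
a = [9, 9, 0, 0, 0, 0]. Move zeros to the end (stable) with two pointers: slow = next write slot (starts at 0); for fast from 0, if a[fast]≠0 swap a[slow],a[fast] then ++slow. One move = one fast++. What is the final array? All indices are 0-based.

slow=0 fast=0: a[fast]=9≠0 swap→a[0]=9, slow++,fast++
slow=1 fast=1: a[fast]=9≠0 swap→a[1]=9, slow++,fast++
slow=2 fast=2: a[fast]=0, fast++
slow=2 fast=3: a[fast]=0, fast++
slow=2 fast=4: a[fast]=0, fast++
slow=2 fast=5: a[fast]=0, fast++

[9, 9, 0, 0, 0, 0]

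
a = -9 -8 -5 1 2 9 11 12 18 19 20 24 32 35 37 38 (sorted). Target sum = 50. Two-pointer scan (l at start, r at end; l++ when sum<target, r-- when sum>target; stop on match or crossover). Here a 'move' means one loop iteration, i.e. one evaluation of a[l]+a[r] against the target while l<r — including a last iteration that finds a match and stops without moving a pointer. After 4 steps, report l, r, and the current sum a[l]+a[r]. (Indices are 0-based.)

[0,15] -9+38=29 <50 → l++
[1,15] -8+38=30 <50 → l++
[2,15] -5+38=33 <50 → l++
[3,15] 1+38=39 <50 → l++

l=4, r=15, sum=40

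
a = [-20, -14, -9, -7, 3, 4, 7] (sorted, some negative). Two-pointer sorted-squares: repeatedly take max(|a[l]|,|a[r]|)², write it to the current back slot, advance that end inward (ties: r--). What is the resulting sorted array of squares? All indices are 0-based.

[9, 16, 49, 49, 81, 196, 400]

[0,6] |-20|>|7| out[6]=400 → l++
[1,6] |-14|>|7| out[5]=196 → l++
[2,6] |-9|>|7| out[4]=81 → l++
[3,6] |-7|<=|7| out[3]=49 → r--
[3,5] |-7|>|4| out[2]=49 → l++
[4,5] |3|<=|4| out[1]=16 → r--
[4,4] |3|<=|3| out[0]=9 → r--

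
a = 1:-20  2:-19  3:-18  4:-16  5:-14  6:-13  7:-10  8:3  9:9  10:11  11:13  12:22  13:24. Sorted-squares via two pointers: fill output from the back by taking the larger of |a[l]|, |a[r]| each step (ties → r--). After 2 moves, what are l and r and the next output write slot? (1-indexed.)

l=1 r=13: |-20|<=|24| out[13]=576, r--
l=1 r=12: |-20|<=|22| out[12]=484, r--

l=1, r=11, next write slot=11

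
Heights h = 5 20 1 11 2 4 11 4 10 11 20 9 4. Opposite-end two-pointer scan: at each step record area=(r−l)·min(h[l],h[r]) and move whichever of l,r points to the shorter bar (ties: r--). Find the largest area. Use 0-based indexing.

max area = 180

l=0 r=12: min(5,4)*12=48 best=48 *, r--
l=0 r=11: min(5,9)*11=55 best=55 *, l++
l=1 r=11: min(20,9)*10=90 best=90 *, r--
l=1 r=10: min(20,20)*9=180 best=180 *, r--
l=1 r=9: min(20,11)*8=88 best=180, r--
l=1 r=8: min(20,10)*7=70 best=180, r--
l=1 r=7: min(20,4)*6=24 best=180, r--
l=1 r=6: min(20,11)*5=55 best=180, r--
l=1 r=5: min(20,4)*4=16 best=180, r--
l=1 r=4: min(20,2)*3=6 best=180, r--
l=1 r=3: min(20,11)*2=22 best=180, r--
l=1 r=2: min(20,1)*1=1 best=180, r--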